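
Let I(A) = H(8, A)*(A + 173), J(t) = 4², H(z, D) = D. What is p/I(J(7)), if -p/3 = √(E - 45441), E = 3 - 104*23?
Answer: -I*√47830/1008 ≈ -0.21696*I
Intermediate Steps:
E = -2389 (E = 3 - 2392 = -2389)
p = -3*I*√47830 (p = -3*√(-2389 - 45441) = -3*I*√47830 ≈ -656.1*I)
J(t) = 16
I(A) = A*(173 + A) (I(A) = A*(A + 173) = A*(173 + A))
p/I(J(7)) = (-3*I*√47830)/((16*(173 + 16))) = (-3*I*√47830)/((16*189)) = -3*I*√47830/3024 = -3*I*√47830*(1/3024) = -I*√47830/1008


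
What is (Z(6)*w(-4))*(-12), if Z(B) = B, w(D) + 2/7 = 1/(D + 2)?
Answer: 396/7 ≈ 56.571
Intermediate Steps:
w(D) = -2/7 + 1/(2 + D) (w(D) = -2/7 + 1/(D + 2) = -2/7 + 1/(2 + D))
(Z(6)*w(-4))*(-12) = (6*((3 - 2*(-4))/(7*(2 - 4))))*(-12) = (6*((1/7)*(3 + 8)/(-2)))*(-12) = (6*((1/7)*(-1/2)*11))*(-12) = (6*(-11/14))*(-12) = -33/7*(-12) = 396/7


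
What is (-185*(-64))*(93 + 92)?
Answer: 2190400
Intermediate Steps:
(-185*(-64))*(93 + 92) = 11840*185 = 2190400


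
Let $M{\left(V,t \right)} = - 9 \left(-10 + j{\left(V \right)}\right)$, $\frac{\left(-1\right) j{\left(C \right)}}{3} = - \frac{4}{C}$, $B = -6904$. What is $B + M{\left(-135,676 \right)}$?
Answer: $- \frac{34066}{5} \approx -6813.2$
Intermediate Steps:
$j{\left(C \right)} = \frac{12}{C}$ ($j{\left(C \right)} = - 3 \left(- \frac{4}{C}\right) = \frac{12}{C}$)
$M{\left(V,t \right)} = 90 - \frac{108}{V}$ ($M{\left(V,t \right)} = - 9 \left(-10 + \frac{12}{V}\right) = 90 - \frac{108}{V}$)
$B + M{\left(-135,676 \right)} = -6904 + \left(90 - \frac{108}{-135}\right) = -6904 + \left(90 - - \frac{4}{5}\right) = -6904 + \left(90 + \frac{4}{5}\right) = -6904 + \frac{454}{5} = - \frac{34066}{5}$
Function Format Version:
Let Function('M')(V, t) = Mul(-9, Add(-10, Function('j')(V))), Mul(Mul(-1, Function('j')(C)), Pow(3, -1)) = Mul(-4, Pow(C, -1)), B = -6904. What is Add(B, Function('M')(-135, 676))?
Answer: Rational(-34066, 5) ≈ -6813.2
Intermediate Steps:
Function('j')(C) = Mul(12, Pow(C, -1)) (Function('j')(C) = Mul(-3, Mul(-4, Pow(C, -1))) = Mul(12, Pow(C, -1)))
Function('M')(V, t) = Add(90, Mul(-108, Pow(V, -1))) (Function('M')(V, t) = Mul(-9, Add(-10, Mul(12, Pow(V, -1)))) = Add(90, Mul(-108, Pow(V, -1))))
Add(B, Function('M')(-135, 676)) = Add(-6904, Add(90, Mul(-108, Pow(-135, -1)))) = Add(-6904, Add(90, Mul(-108, Rational(-1, 135)))) = Add(-6904, Add(90, Rational(4, 5))) = Add(-6904, Rational(454, 5)) = Rational(-34066, 5)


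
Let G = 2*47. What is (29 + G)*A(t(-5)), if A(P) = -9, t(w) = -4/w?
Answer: -1107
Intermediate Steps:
G = 94
(29 + G)*A(t(-5)) = (29 + 94)*(-9) = 123*(-9) = -1107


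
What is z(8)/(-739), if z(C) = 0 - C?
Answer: 8/739 ≈ 0.010825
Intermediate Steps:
z(C) = -C
z(8)/(-739) = -1*8/(-739) = -8*(-1/739) = 8/739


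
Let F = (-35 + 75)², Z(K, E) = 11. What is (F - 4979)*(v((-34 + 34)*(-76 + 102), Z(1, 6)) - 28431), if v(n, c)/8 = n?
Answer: 96068349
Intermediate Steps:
v(n, c) = 8*n
F = 1600 (F = 40² = 1600)
(F - 4979)*(v((-34 + 34)*(-76 + 102), Z(1, 6)) - 28431) = (1600 - 4979)*(8*((-34 + 34)*(-76 + 102)) - 28431) = -3379*(8*(0*26) - 28431) = -3379*(8*0 - 28431) = -3379*(0 - 28431) = -3379*(-28431) = 96068349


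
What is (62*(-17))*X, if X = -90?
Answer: 94860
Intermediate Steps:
(62*(-17))*X = (62*(-17))*(-90) = -1054*(-90) = 94860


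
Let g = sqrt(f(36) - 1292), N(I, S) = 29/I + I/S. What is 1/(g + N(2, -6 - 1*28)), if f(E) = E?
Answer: 16694/1693017 - 2312*I*sqrt(314)/1693017 ≈ 0.0098605 - 0.024199*I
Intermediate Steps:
g = 2*I*sqrt(314) (g = sqrt(36 - 1292) = sqrt(-1256) = 2*I*sqrt(314) ≈ 35.44*I)
1/(g + N(2, -6 - 1*28)) = 1/(2*I*sqrt(314) + (29/2 + 2/(-6 - 1*28))) = 1/(2*I*sqrt(314) + (29*(1/2) + 2/(-6 - 28))) = 1/(2*I*sqrt(314) + (29/2 + 2/(-34))) = 1/(2*I*sqrt(314) + (29/2 + 2*(-1/34))) = 1/(2*I*sqrt(314) + (29/2 - 1/17)) = 1/(2*I*sqrt(314) + 491/34) = 1/(491/34 + 2*I*sqrt(314))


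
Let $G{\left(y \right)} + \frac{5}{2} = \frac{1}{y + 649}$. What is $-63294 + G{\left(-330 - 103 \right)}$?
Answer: $- \frac{13672043}{216} \approx -63297.0$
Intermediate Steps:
$G{\left(y \right)} = - \frac{5}{2} + \frac{1}{649 + y}$ ($G{\left(y \right)} = - \frac{5}{2} + \frac{1}{y + 649} = - \frac{5}{2} + \frac{1}{649 + y}$)
$-63294 + G{\left(-330 - 103 \right)} = -63294 + \frac{-3243 - 5 \left(-330 - 103\right)}{2 \left(649 - 433\right)} = -63294 + \frac{-3243 - -2165}{2 \left(649 - 433\right)} = -63294 + \frac{-3243 + 2165}{2 \cdot 216} = -63294 + \frac{1}{2} \cdot \frac{1}{216} \left(-1078\right) = -63294 - \frac{539}{216} = - \frac{13672043}{216}$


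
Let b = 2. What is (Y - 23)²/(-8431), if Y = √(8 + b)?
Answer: -539/8431 + 46*√10/8431 ≈ -0.046677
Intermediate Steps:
Y = √10 (Y = √(8 + 2) = √10 ≈ 3.1623)
(Y - 23)²/(-8431) = (√10 - 23)²/(-8431) = (-23 + √10)²*(-1/8431) = -(-23 + √10)²/8431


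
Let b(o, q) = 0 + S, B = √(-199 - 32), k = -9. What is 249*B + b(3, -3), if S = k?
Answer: -9 + 249*I*√231 ≈ -9.0 + 3784.5*I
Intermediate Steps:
S = -9
B = I*√231 (B = √(-231) = I*√231 ≈ 15.199*I)
b(o, q) = -9 (b(o, q) = 0 - 9 = -9)
249*B + b(3, -3) = 249*(I*√231) - 9 = 249*I*√231 - 9 = -9 + 249*I*√231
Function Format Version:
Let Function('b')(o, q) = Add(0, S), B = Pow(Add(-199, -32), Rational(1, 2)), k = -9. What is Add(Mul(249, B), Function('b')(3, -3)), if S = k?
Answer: Add(-9, Mul(249, I, Pow(231, Rational(1, 2)))) ≈ Add(-9.0000, Mul(3784.5, I))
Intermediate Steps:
S = -9
B = Mul(I, Pow(231, Rational(1, 2))) (B = Pow(-231, Rational(1, 2)) = Mul(I, Pow(231, Rational(1, 2))) ≈ Mul(15.199, I))
Function('b')(o, q) = -9 (Function('b')(o, q) = Add(0, -9) = -9)
Add(Mul(249, B), Function('b')(3, -3)) = Add(Mul(249, Mul(I, Pow(231, Rational(1, 2)))), -9) = Add(Mul(249, I, Pow(231, Rational(1, 2))), -9) = Add(-9, Mul(249, I, Pow(231, Rational(1, 2))))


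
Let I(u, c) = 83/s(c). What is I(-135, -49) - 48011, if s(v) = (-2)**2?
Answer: -191961/4 ≈ -47990.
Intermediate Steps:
s(v) = 4
I(u, c) = 83/4
I(-135, -49) - 48011 = 83/4 - 48011 = -191961/4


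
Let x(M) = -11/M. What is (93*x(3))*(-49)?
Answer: 16709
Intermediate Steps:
(93*x(3))*(-49) = (93*(-11/3))*(-49) = -341*(-49) = 16709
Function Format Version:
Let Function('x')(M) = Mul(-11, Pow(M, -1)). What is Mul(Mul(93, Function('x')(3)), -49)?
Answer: 16709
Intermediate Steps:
Mul(Mul(93, Function('x')(3)), -49) = Mul(Mul(93, Mul(-11, Pow(3, -1))), -49) = Mul(Mul(93, Mul(-11, Rational(1, 3))), -49) = Mul(Mul(93, Rational(-11, 3)), -49) = Mul(-341, -49) = 16709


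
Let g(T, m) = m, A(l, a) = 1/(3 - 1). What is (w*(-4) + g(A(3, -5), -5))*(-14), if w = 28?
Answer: 1638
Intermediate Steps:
A(l, a) = ½ (A(l, a) = 1/2 = ½)
(w*(-4) + g(A(3, -5), -5))*(-14) = (28*(-4) - 5)*(-14) = (-112 - 5)*(-14) = -117*(-14) = 1638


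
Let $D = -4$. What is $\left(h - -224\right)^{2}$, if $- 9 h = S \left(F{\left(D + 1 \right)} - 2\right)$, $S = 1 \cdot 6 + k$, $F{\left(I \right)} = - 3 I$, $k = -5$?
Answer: $\frac{4036081}{81} \approx 49828.0$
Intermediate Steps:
$S = 1$ ($S = 1 \cdot 6 - 5 = 6 - 5 = 1$)
$h = - \frac{7}{9}$ ($h = - \frac{1 \left(- 3 \left(-4 + 1\right) - 2\right)}{9} = - \frac{1 \left(\left(-3\right) \left(-3\right) - 2\right)}{9} = - \frac{1 \left(9 - 2\right)}{9} = - \frac{1 \cdot 7}{9} = \left(- \frac{1}{9}\right) 7 = - \frac{7}{9} \approx -0.77778$)
$\left(h - -224\right)^{2} = \left(- \frac{7}{9} - -224\right)^{2} = \left(- \frac{7}{9} + 224\right)^{2} = \left(\frac{2009}{9}\right)^{2} = \frac{4036081}{81}$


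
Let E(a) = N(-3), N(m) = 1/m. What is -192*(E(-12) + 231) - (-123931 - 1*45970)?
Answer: 125613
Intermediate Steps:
E(a) = -⅓ (E(a) = 1/(-3) = -⅓)
-192*(E(-12) + 231) - (-123931 - 1*45970) = -192*(-⅓ + 231) - (-123931 - 1*45970) = -192*692/3 - (-123931 - 45970) = -44288 - 1*(-169901) = -44288 + 169901 = 125613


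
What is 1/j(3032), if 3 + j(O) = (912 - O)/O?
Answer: -379/1402 ≈ -0.27033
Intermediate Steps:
j(O) = -3 + (912 - O)/O
1/j(3032) = 1/(-4 + 912/3032) = 1/(-4 + 912*(1/3032)) = 1/(-4 + 114/379) = 1/(-1402/379) = -379/1402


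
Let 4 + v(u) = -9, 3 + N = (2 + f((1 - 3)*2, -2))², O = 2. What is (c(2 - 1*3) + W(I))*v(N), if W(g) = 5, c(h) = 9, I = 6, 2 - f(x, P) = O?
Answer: -182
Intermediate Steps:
f(x, P) = 0 (f(x, P) = 2 - 1*2 = 2 - 2 = 0)
N = 1 (N = -3 + (2 + 0)² = -3 + 2² = -3 + 4 = 1)
v(u) = -13 (v(u) = -4 - 9 = -13)
(c(2 - 1*3) + W(I))*v(N) = (9 + 5)*(-13) = 14*(-13) = -182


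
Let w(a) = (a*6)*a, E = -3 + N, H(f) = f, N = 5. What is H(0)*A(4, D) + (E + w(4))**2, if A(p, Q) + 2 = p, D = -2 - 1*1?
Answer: 9604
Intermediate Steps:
D = -3 (D = -2 - 1 = -3)
A(p, Q) = -2 + p
E = 2 (E = -3 + 5 = 2)
w(a) = 6*a**2 (w(a) = (6*a)*a = 6*a**2)
H(0)*A(4, D) + (E + w(4))**2 = 0*(-2 + 4) + (2 + 6*4**2)**2 = 0*2 + (2 + 6*16)**2 = 0 + (2 + 96)**2 = 0 + 98**2 = 0 + 9604 = 9604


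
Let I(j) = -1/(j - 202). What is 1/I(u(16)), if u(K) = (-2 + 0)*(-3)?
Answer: 196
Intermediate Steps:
u(K) = 6 (u(K) = -2*(-3) = 6)
I(j) = -1/(-202 + j)
1/I(u(16)) = 1/(-1/(-202 + 6)) = 1/(-1/(-196)) = 1/(-1*(-1/196)) = 1/(1/196) = 196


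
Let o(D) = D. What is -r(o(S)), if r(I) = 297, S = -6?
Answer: -297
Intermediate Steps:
-r(o(S)) = -1*297 = -297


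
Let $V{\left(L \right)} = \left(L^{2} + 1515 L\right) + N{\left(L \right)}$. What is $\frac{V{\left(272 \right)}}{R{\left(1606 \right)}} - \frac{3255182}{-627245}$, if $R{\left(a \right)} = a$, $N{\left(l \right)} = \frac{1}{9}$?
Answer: $\frac{2790981950993}{9066199230} \approx 307.84$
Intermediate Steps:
$N{\left(l \right)} = \frac{1}{9}$
$V{\left(L \right)} = \frac{1}{9} + L^{2} + 1515 L$ ($V{\left(L \right)} = \left(L^{2} + 1515 L\right) + \frac{1}{9} = \frac{1}{9} + L^{2} + 1515 L$)
$\frac{V{\left(272 \right)}}{R{\left(1606 \right)}} - \frac{3255182}{-627245} = \frac{\frac{1}{9} + 272^{2} + 1515 \cdot 272}{1606} - \frac{3255182}{-627245} = \left(\frac{1}{9} + 73984 + 412080\right) \frac{1}{1606} - - \frac{3255182}{627245} = \frac{4374577}{9} \cdot \frac{1}{1606} + \frac{3255182}{627245} = \frac{4374577}{14454} + \frac{3255182}{627245} = \frac{2790981950993}{9066199230}$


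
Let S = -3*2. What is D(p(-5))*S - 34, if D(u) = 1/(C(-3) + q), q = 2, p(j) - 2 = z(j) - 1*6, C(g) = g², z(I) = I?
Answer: -380/11 ≈ -34.545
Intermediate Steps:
p(j) = -4 + j (p(j) = 2 + (j - 1*6) = 2 + (j - 6) = 2 + (-6 + j) = -4 + j)
D(u) = 1/11 (D(u) = 1/((-3)² + 2) = 1/(9 + 2) = 1/11)
S = -6
D(p(-5))*S - 34 = (1/11)*(-6) - 34 = -6/11 - 34 = -380/11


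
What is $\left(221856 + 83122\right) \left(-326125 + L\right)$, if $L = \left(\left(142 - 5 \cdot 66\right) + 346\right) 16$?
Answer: $-98689965866$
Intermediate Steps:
$L = 2528$ ($L = \left(\left(142 - 330\right) + 346\right) 16 = \left(-188 + 346\right) 16 = 158 \cdot 16 = 2528$)
$\left(221856 + 83122\right) \left(-326125 + L\right) = \left(221856 + 83122\right) \left(-326125 + 2528\right) = 304978 \left(-323597\right) = -98689965866$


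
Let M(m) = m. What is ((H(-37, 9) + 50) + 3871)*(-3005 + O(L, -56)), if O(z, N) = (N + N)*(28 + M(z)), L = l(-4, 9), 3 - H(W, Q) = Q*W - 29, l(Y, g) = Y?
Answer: -24400198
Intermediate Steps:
H(W, Q) = 32 - Q*W (H(W, Q) = 3 - (Q*W - 29) = 3 - (-29 + Q*W) = 3 + (29 - Q*W) = 32 - Q*W)
L = -4
O(z, N) = 2*N*(28 + z) (O(z, N) = (N + N)*(28 + z) = (2*N)*(28 + z) = 2*N*(28 + z))
((H(-37, 9) + 50) + 3871)*(-3005 + O(L, -56)) = (((32 - 1*9*(-37)) + 50) + 3871)*(-3005 + 2*(-56)*(28 - 4)) = (((32 + 333) + 50) + 3871)*(-3005 + 2*(-56)*24) = ((365 + 50) + 3871)*(-3005 - 2688) = (415 + 3871)*(-5693) = 4286*(-5693) = -24400198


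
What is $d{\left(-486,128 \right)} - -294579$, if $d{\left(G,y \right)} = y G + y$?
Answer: $232499$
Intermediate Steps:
$d{\left(G,y \right)} = y + G y$ ($d{\left(G,y \right)} = G y + y = y + G y$)
$d{\left(-486,128 \right)} - -294579 = 128 \left(1 - 486\right) - -294579 = 128 \left(-485\right) + 294579 = -62080 + 294579 = 232499$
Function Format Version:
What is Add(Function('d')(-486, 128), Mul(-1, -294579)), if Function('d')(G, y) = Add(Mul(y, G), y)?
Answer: 232499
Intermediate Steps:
Function('d')(G, y) = Add(y, Mul(G, y)) (Function('d')(G, y) = Add(Mul(G, y), y) = Add(y, Mul(G, y)))
Add(Function('d')(-486, 128), Mul(-1, -294579)) = Add(Mul(128, Add(1, -486)), Mul(-1, -294579)) = Add(Mul(128, -485), 294579) = Add(-62080, 294579) = 232499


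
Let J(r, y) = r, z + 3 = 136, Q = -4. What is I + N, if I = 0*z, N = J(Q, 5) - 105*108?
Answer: -11344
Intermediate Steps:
z = 133 (z = -3 + 136 = 133)
N = -11344 (N = -4 - 105*108 = -4 - 11340 = -11344)
I = 0 (I = 0*133 = 0)
I + N = 0 - 11344 = -11344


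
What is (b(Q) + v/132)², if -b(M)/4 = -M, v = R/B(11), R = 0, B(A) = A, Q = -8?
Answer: 1024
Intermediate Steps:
v = 0 (v = 0/11 = 0*(1/11) = 0)
b(M) = 4*M (b(M) = -(-4)*M = 4*M)
(b(Q) + v/132)² = (4*(-8) + 0/132)² = (-32 + 0*(1/132))² = (-32 + 0)² = (-32)² = 1024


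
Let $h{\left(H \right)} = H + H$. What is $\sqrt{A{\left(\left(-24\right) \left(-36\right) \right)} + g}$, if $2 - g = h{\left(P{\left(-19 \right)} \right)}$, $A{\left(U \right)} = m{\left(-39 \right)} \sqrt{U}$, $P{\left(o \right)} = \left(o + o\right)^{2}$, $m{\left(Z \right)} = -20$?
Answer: $\sqrt{-2886 - 240 \sqrt{6}} \approx 58.94 i$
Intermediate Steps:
$P{\left(o \right)} = 4 o^{2}$ ($P{\left(o \right)} = \left(2 o\right)^{2} = 4 o^{2}$)
$h{\left(H \right)} = 2 H$
$A{\left(U \right)} = - 20 \sqrt{U}$
$g = -2886$ ($g = 2 - 2 \cdot 4 \left(-19\right)^{2} = 2 - 2 \cdot 4 \cdot 361 = 2 - 2 \cdot 1444 = 2 - 2888 = -2886$)
$\sqrt{A{\left(\left(-24\right) \left(-36\right) \right)} + g} = \sqrt{- 20 \sqrt{\left(-24\right) \left(-36\right)} - 2886} = \sqrt{- 20 \sqrt{864} - 2886} = \sqrt{- 20 \cdot 12 \sqrt{6} - 2886} = \sqrt{- 240 \sqrt{6} - 2886} = \sqrt{-2886 - 240 \sqrt{6}}$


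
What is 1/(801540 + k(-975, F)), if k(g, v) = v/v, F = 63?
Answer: 1/801541 ≈ 1.2476e-6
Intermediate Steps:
k(g, v) = 1
1/(801540 + k(-975, F)) = 1/(801540 + 1) = 1/801541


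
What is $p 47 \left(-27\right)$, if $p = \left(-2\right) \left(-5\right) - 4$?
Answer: $-7614$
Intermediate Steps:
$p = 6$ ($p = 10 - 4 = 6$)
$p 47 \left(-27\right) = 6 \cdot 47 \left(-27\right) = 282 \left(-27\right) = -7614$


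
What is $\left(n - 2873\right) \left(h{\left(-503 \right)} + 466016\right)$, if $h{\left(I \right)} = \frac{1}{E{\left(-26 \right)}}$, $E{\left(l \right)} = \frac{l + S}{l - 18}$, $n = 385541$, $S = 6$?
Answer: $\frac{891651262788}{5} \approx 1.7833 \cdot 10^{11}$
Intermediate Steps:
$E{\left(l \right)} = \frac{6 + l}{-18 + l}$ ($E{\left(l \right)} = \frac{l + 6}{l - 18} = \frac{6 + l}{-18 + l}$)
$h{\left(I \right)} = \frac{11}{5}$ ($h{\left(I \right)} = \frac{1}{\frac{1}{-18 - 26} \left(6 - 26\right)} = \frac{1}{\frac{1}{-44} \left(-20\right)} = \frac{1}{\left(- \frac{1}{44}\right) \left(-20\right)} = \frac{1}{\frac{5}{11}} = \frac{11}{5}$)
$\left(n - 2873\right) \left(h{\left(-503 \right)} + 466016\right) = \left(385541 - 2873\right) \left(\frac{11}{5} + 466016\right) = 382668 \cdot \frac{2330091}{5} = \frac{891651262788}{5}$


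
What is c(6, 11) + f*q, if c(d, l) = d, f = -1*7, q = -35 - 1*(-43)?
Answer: -50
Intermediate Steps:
q = 8 (q = -35 + 43 = 8)
f = -7
c(6, 11) + f*q = 6 - 7*8 = 6 - 56 = -50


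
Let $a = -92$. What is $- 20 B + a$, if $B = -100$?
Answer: $1908$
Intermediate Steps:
$- 20 B + a = \left(-20\right) \left(-100\right) - 92 = 2000 - 92 = 1908$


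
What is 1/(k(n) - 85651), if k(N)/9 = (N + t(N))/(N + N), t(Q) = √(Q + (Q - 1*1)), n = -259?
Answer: -11490505733/984121599282404 + 2331*I*√519/984121599282404 ≈ -1.1676e-5 + 5.3961e-11*I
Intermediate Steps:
t(Q) = √(-1 + 2*Q) (t(Q) = √(Q + (Q - 1)) = √(Q + (-1 + Q)) = √(-1 + 2*Q))
k(N) = 9*(N + √(-1 + 2*N))/(2*N) (k(N) = 9*((N + √(-1 + 2*N))/(N + N)) = 9*((N + √(-1 + 2*N))/((2*N))) = 9*((N + √(-1 + 2*N))*(1/(2*N))) = 9*((N + √(-1 + 2*N))/(2*N)) = 9*(N + √(-1 + 2*N))/(2*N))
1/(k(n) - 85651) = 1/((9/2)*(-259 + √(-1 + 2*(-259)))/(-259) - 85651) = 1/((9/2)*(-1/259)*(-259 + √(-1 - 518)) - 85651) = 1/((9/2)*(-1/259)*(-259 + √(-519)) - 85651) = 1/((9/2)*(-1/259)*(-259 + I*√519) - 85651) = 1/((9/2 - 9*I*√519/518) - 85651) = 1/(-171293/2 - 9*I*√519/518)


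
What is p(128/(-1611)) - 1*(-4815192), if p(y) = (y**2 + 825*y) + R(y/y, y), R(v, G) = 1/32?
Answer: 399897564560633/83050272 ≈ 4.8151e+6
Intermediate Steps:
R(v, G) = 1/32
p(y) = 1/32 + y**2 + 825*y (p(y) = (y**2 + 825*y) + 1/32 = 1/32 + y**2 + 825*y)
p(128/(-1611)) - 1*(-4815192) = (1/32 + (128/(-1611))**2 + 825*(128/(-1611))) - 1*(-4815192) = (1/32 + (128*(-1/1611))**2 + 825*(128*(-1/1611))) + 4815192 = (1/32 + (-128/1611)**2 + 825*(-128/1611)) + 4815192 = (1/32 + 16384/2595321 - 35200/537) + 4815192 = -5440771591/83050272 + 4815192 = 399897564560633/83050272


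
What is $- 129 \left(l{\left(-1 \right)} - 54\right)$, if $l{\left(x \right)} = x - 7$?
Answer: $7998$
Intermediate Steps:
$l{\left(x \right)} = -7 + x$
$- 129 \left(l{\left(-1 \right)} - 54\right) = - 129 \left(\left(-7 - 1\right) - 54\right) = - 129 \left(-8 - 54\right) = \left(-129\right) \left(-62\right) = 7998$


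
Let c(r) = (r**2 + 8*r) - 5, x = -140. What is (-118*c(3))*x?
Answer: 462560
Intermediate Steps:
c(r) = -5 + r**2 + 8*r
(-118*c(3))*x = -118*(-5 + 3**2 + 8*3)*(-140) = -118*(-5 + 9 + 24)*(-140) = -118*28*(-140) = -3304*(-140) = 462560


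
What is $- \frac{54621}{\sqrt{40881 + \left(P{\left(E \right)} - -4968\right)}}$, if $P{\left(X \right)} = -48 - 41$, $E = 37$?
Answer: $- \frac{54621 \sqrt{715}}{5720} \approx -255.34$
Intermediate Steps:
$P{\left(X \right)} = -89$ ($P{\left(X \right)} = -48 - 41 = -89$)
$- \frac{54621}{\sqrt{40881 + \left(P{\left(E \right)} - -4968\right)}} = - \frac{54621}{\sqrt{40881 - -4879}} = - \frac{54621}{\sqrt{40881 + \left(-89 + 4968\right)}} = - \frac{54621}{\sqrt{40881 + 4879}} = - \frac{54621}{\sqrt{45760}} = - \frac{54621}{8 \sqrt{715}} = - 54621 \frac{\sqrt{715}}{5720} = - \frac{54621 \sqrt{715}}{5720}$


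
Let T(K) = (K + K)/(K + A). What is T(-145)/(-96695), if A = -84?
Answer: -58/4428631 ≈ -1.3097e-5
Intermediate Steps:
T(K) = 2*K/(-84 + K) (T(K) = (K + K)/(K - 84) = (2*K)/(-84 + K) = 2*K/(-84 + K))
T(-145)/(-96695) = (2*(-145)/(-84 - 145))/(-96695) = (2*(-145)/(-229))*(-1/96695) = (2*(-145)*(-1/229))*(-1/96695) = (290/229)*(-1/96695) = -58/4428631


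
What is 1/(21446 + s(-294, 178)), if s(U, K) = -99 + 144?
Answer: 1/21491 ≈ 4.6531e-5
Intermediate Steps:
s(U, K) = 45
1/(21446 + s(-294, 178)) = 1/(21446 + 45) = 1/21491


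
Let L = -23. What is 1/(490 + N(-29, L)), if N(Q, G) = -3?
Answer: 1/487 ≈ 0.0020534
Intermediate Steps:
1/(490 + N(-29, L)) = 1/(490 - 3) = 1/487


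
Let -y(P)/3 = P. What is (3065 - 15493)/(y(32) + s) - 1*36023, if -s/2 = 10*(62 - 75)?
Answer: -1480050/41 ≈ -36099.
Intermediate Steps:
y(P) = -3*P
s = 260 (s = -20*(62 - 75) = -20*(-13) = -2*(-130) = 260)
(3065 - 15493)/(y(32) + s) - 1*36023 = (3065 - 15493)/(-3*32 + 260) - 1*36023 = -12428/(-96 + 260) - 36023 = -12428/164 - 36023 = -12428*1/164 - 36023 = -3107/41 - 36023 = -1480050/41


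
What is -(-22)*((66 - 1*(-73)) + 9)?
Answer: 3256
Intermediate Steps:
-(-22)*((66 - 1*(-73)) + 9) = -(-22)*((66 + 73) + 9) = -(-22)*(139 + 9) = -(-22)*148 = -1*(-3256) = 3256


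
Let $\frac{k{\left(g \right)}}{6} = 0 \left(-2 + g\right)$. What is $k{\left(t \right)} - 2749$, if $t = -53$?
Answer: $-2749$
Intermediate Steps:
$k{\left(g \right)} = 0$ ($k{\left(g \right)} = 6 \cdot 0 \left(-2 + g\right) = 6 \cdot 0 = 0$)
$k{\left(t \right)} - 2749 = 0 - 2749 = -2749$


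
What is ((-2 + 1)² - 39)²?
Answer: 1444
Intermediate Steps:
((-2 + 1)² - 39)² = ((-1)² - 39)² = (1 - 39)² = (-38)² = 1444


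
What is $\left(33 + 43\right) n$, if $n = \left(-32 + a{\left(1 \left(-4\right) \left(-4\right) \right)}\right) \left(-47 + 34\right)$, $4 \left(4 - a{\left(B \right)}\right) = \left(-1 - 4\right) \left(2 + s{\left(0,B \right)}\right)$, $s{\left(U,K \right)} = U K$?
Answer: $25194$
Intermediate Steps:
$s{\left(U,K \right)} = K U$
$a{\left(B \right)} = \frac{13}{2}$ ($a{\left(B \right)} = 4 - \frac{\left(-1 - 4\right) \left(2 + B 0\right)}{4} = 4 - \frac{\left(-5\right) \left(2 + 0\right)}{4} = 4 - \frac{\left(-5\right) 2}{4} = 4 - - \frac{5}{2} = 4 + \frac{5}{2} = \frac{13}{2}$)
$n = \frac{663}{2}$ ($n = \left(-32 + \frac{13}{2}\right) \left(-47 + 34\right) = \left(- \frac{51}{2}\right) \left(-13\right) = \frac{663}{2} \approx 331.5$)
$\left(33 + 43\right) n = \left(33 + 43\right) \frac{663}{2} = 76 \cdot \frac{663}{2} = 25194$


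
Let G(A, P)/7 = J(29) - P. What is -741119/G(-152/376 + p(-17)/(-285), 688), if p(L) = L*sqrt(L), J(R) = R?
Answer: 741119/4613 ≈ 160.66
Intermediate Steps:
p(L) = L**(3/2)
G(A, P) = 203 - 7*P (G(A, P) = 7*(29 - P) = 203 - 7*P)
-741119/G(-152/376 + p(-17)/(-285), 688) = -741119/(203 - 7*688) = -741119/(203 - 4816) = -741119/(-4613) = -741119*(-1/4613) = 741119/4613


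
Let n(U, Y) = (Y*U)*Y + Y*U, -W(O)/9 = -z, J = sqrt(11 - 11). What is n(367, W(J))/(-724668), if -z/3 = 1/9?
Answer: -367/120778 ≈ -0.0030386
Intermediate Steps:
z = -1/3 (z = -3/9 = -3*1/9 = -1/3 ≈ -0.33333)
J = 0 (J = sqrt(0) = 0)
W(O) = -3 (W(O) = -(-9)*(-1)/3 = -9*1/3 = -3)
n(U, Y) = U*Y + U*Y**2 (n(U, Y) = (U*Y)*Y + U*Y = U*Y**2 + U*Y = U*Y + U*Y**2)
n(367, W(J))/(-724668) = (367*(-3)*(1 - 3))/(-724668) = (367*(-3)*(-2))*(-1/724668) = 2202*(-1/724668) = -367/120778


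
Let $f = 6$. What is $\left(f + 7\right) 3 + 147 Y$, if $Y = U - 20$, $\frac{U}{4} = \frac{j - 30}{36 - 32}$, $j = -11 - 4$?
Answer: $-9516$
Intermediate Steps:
$j = -15$ ($j = -11 - 4 = -15$)
$U = -45$ ($U = 4 \frac{-15 - 30}{36 - 32} = 4 \left(- \frac{45}{4}\right) = -45$)
$Y = -65$ ($Y = -45 - 20 = -65$)
$\left(f + 7\right) 3 + 147 Y = \left(6 + 7\right) 3 + 147 \left(-65\right) = 13 \cdot 3 - 9555 = 39 - 9555 = -9516$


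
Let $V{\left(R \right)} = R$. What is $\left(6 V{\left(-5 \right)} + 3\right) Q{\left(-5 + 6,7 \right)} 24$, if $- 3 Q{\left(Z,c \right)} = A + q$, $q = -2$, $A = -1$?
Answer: $-648$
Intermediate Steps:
$Q{\left(Z,c \right)} = 1$ ($Q{\left(Z,c \right)} = - \frac{-1 - 2}{3} = \left(- \frac{1}{3}\right) \left(-3\right) = 1$)
$\left(6 V{\left(-5 \right)} + 3\right) Q{\left(-5 + 6,7 \right)} 24 = \left(6 \left(-5\right) + 3\right) 1 \cdot 24 = \left(-30 + 3\right) 1 \cdot 24 = \left(-27\right) 1 \cdot 24 = \left(-27\right) 24 = -648$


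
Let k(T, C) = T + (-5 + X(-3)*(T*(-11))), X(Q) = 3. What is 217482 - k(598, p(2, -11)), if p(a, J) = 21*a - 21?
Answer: 236623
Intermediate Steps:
p(a, J) = -21 + 21*a
k(T, C) = -5 - 32*T (k(T, C) = T + (-5 + 3*(T*(-11))) = T + (-5 + 3*(-11*T)) = T + (-5 - 33*T) = -5 - 32*T)
217482 - k(598, p(2, -11)) = 217482 - (-5 - 32*598) = 217482 - (-5 - 19136) = 217482 - 1*(-19141) = 217482 + 19141 = 236623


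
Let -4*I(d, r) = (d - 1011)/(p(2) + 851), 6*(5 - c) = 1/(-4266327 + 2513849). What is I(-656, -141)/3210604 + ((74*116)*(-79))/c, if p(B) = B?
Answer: -78111754045020184502257/575929869014821168 ≈ -1.3563e+5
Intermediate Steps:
c = 52574341/10514868 (c = 5 - 1/(6*(-4266327 + 2513849)) = 5 - ⅙/(-1752478) = 5 - ⅙*(-1/1752478) = 5 + 1/10514868 = 52574341/10514868 ≈ 5.0000)
I(d, r) = 1011/3412 - d/3412 (I(d, r) = -(d - 1011)/(4*(2 + 851)) = -(-1011 + d)/(4*853) = -(-1011/853 + d/853)/4 = 1011/3412 - d/3412)
I(-656, -141)/3210604 + ((74*116)*(-79))/c = (1011/3412 - 1/3412*(-656))/3210604 + ((74*116)*(-79))/(52574341/10514868) = (1011/3412 + 164/853)*(1/3210604) + (8584*(-79))*(10514868/52574341) = (1667/3412)*(1/3210604) - 678136*10514868/52574341 = 1667/10954580848 - 7130510526048/52574341 = -78111754045020184502257/575929869014821168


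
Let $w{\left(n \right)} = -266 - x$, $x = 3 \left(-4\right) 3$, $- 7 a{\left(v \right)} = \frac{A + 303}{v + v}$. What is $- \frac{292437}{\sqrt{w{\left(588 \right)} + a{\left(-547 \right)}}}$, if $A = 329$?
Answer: $\frac{292437 i \sqrt{3370875466}}{880354} \approx 19286.0 i$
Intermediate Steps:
$a{\left(v \right)} = - \frac{316}{7 v}$ ($a{\left(v \right)} = - \frac{\left(329 + 303\right) \frac{1}{v + v}}{7} = - \frac{632 \frac{1}{2 v}}{7} = - \frac{316 \frac{1}{v}}{7} = - \frac{316}{7 v}$)
$x = -36$ ($x = \left(-12\right) 3 = -36$)
$w{\left(n \right)} = -230$ ($w{\left(n \right)} = -266 - -36 = -266 + 36 = -230$)
$- \frac{292437}{\sqrt{w{\left(588 \right)} + a{\left(-547 \right)}}} = - \frac{292437}{\sqrt{-230 - \frac{316}{7 \left(-547\right)}}} = - \frac{292437}{\sqrt{-230 - - \frac{316}{3829}}} = - \frac{292437}{\sqrt{-230 + \frac{316}{3829}}} = - \frac{292437}{\sqrt{- \frac{880354}{3829}}} = - \frac{292437}{\frac{1}{3829} i \sqrt{3370875466}} = - 292437 \left(- \frac{i \sqrt{3370875466}}{880354}\right) = \frac{292437 i \sqrt{3370875466}}{880354}$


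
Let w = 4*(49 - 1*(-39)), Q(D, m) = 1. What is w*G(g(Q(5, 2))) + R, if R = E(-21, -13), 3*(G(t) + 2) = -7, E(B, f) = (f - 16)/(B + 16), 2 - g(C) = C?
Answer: -22793/15 ≈ -1519.5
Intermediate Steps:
g(C) = 2 - C
E(B, f) = (-16 + f)/(16 + B)
G(t) = -13/3 (G(t) = -2 + (⅓)*(-7) = -2 - 7/3 = -13/3)
w = 352 (w = 4*(49 + 39) = 4*88 = 352)
R = 29/5 (R = (-16 - 13)/(16 - 21) = -29/(-5) = -⅕*(-29) = 29/5 ≈ 5.8000)
w*G(g(Q(5, 2))) + R = 352*(-13/3) + 29/5 = -4576/3 + 29/5 = -22793/15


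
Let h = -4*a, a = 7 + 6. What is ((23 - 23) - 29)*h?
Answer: 1508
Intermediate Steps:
a = 13
h = -52 (h = -4*13 = -52)
((23 - 23) - 29)*h = ((23 - 23) - 29)*(-52) = (0 - 29)*(-52) = -29*(-52) = 1508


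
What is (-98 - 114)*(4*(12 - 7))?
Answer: -4240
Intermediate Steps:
(-98 - 114)*(4*(12 - 7)) = -848*5 = -212*20 = -4240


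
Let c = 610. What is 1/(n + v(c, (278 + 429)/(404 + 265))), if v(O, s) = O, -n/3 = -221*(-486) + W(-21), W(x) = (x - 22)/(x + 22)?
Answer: -1/321479 ≈ -3.1106e-6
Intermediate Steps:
W(x) = (-22 + x)/(22 + x)
n = -322089 (n = -3*(-221*(-486) + (-22 - 21)/(22 - 21)) = -3*(107406 - 43/1) = -3*(107406 + 1*(-43)) = -3*(107406 - 43) = -3*107363 = -322089)
1/(n + v(c, (278 + 429)/(404 + 265))) = 1/(-322089 + 610) = 1/(-321479) = -1/321479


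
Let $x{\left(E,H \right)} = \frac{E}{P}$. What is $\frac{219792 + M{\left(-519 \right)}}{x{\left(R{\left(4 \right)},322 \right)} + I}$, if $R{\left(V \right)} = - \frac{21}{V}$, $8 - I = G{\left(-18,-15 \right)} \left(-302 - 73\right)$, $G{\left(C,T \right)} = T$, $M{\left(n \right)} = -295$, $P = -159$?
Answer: $- \frac{46533364}{1190797} \approx -39.078$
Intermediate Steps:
$I = -5617$ ($I = 8 - - 15 \left(-302 - 73\right) = 8 - \left(-15\right) \left(-375\right) = 8 - 5625 = -5617$)
$x{\left(E,H \right)} = - \frac{E}{159}$ ($x{\left(E,H \right)} = \frac{E}{-159} = E \left(- \frac{1}{159}\right) = - \frac{E}{159}$)
$\frac{219792 + M{\left(-519 \right)}}{x{\left(R{\left(4 \right)},322 \right)} + I} = \frac{219792 - 295}{- \frac{\left(-21\right) \frac{1}{4}}{159} - 5617} = \frac{219497}{- \frac{\left(-21\right) \frac{1}{4}}{159} - 5617} = \frac{219497}{\left(- \frac{1}{159}\right) \left(- \frac{21}{4}\right) - 5617} = \frac{219497}{\frac{7}{212} - 5617} = \frac{219497}{- \frac{1190797}{212}} = 219497 \left(- \frac{212}{1190797}\right) = - \frac{46533364}{1190797}$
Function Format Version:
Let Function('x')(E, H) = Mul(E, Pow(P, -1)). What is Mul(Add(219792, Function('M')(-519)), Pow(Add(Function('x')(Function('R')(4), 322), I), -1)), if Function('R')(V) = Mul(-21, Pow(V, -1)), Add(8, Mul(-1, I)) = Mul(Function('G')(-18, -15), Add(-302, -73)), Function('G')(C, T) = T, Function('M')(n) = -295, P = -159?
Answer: Rational(-46533364, 1190797) ≈ -39.078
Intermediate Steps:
I = -5617 (I = Add(8, Mul(-1, Mul(-15, Add(-302, -73)))) = Add(8, Mul(-1, Mul(-15, -375))) = Add(8, Mul(-1, 5625)) = Add(8, -5625) = -5617)
Function('x')(E, H) = Mul(Rational(-1, 159), E) (Function('x')(E, H) = Mul(E, Pow(-159, -1)) = Mul(E, Rational(-1, 159)) = Mul(Rational(-1, 159), E))
Mul(Add(219792, Function('M')(-519)), Pow(Add(Function('x')(Function('R')(4), 322), I), -1)) = Mul(Add(219792, -295), Pow(Add(Mul(Rational(-1, 159), Mul(-21, Pow(4, -1))), -5617), -1)) = Mul(219497, Pow(Add(Mul(Rational(-1, 159), Mul(-21, Rational(1, 4))), -5617), -1)) = Mul(219497, Pow(Add(Mul(Rational(-1, 159), Rational(-21, 4)), -5617), -1)) = Mul(219497, Pow(Add(Rational(7, 212), -5617), -1)) = Mul(219497, Pow(Rational(-1190797, 212), -1)) = Mul(219497, Rational(-212, 1190797)) = Rational(-46533364, 1190797)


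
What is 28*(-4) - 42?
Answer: -154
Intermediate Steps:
28*(-4) - 42 = -112 - 42 = -154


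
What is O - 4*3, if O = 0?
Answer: -12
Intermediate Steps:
O - 4*3 = 0 - 4*3 = 0 - 12 = -12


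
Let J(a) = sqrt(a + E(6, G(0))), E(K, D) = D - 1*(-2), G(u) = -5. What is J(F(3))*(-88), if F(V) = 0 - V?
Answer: -88*I*sqrt(6) ≈ -215.56*I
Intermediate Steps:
F(V) = -V
E(K, D) = 2 + D (E(K, D) = D + 2 = 2 + D)
J(a) = sqrt(-3 + a) (J(a) = sqrt(a + (2 - 5)) = sqrt(a - 3) = sqrt(-3 + a))
J(F(3))*(-88) = sqrt(-3 - 1*3)*(-88) = sqrt(-3 - 3)*(-88) = sqrt(-6)*(-88) = (I*sqrt(6))*(-88) = -88*I*sqrt(6)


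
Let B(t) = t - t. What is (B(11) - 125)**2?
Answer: 15625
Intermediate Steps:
B(t) = 0
(B(11) - 125)**2 = (0 - 125)**2 = (-125)**2 = 15625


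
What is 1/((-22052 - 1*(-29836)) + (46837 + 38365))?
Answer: 1/92986 ≈ 1.0754e-5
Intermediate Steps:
1/((-22052 - 1*(-29836)) + (46837 + 38365)) = 1/((-22052 + 29836) + 85202) = 1/(7784 + 85202) = 1/92986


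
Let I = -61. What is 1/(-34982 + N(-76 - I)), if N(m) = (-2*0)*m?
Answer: -1/34982 ≈ -2.8586e-5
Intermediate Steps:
N(m) = 0 (N(m) = 0*m = 0)
1/(-34982 + N(-76 - I)) = 1/(-34982 + 0) = 1/(-34982) = -1/34982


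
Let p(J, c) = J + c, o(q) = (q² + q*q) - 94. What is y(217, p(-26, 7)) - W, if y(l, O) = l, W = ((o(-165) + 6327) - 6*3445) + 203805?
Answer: -243601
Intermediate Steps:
o(q) = -94 + 2*q² (o(q) = (q² + q²) - 94 = 2*q² - 94 = -94 + 2*q²)
W = 243818 (W = (((-94 + 2*(-165)²) + 6327) - 6*3445) + 203805 = (((-94 + 2*27225) + 6327) - 20670) + 203805 = (((-94 + 54450) + 6327) - 20670) + 203805 = ((54356 + 6327) - 20670) + 203805 = (60683 - 20670) + 203805 = 40013 + 203805 = 243818)
y(217, p(-26, 7)) - W = 217 - 1*243818 = 217 - 243818 = -243601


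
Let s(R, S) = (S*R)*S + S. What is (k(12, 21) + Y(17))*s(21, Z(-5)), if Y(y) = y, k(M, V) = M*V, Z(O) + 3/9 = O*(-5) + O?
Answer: 2190198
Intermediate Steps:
Z(O) = -⅓ - 4*O (Z(O) = -⅓ + (O*(-5) + O) = -⅓ + (-5*O + O) = -⅓ - 4*O)
s(R, S) = S + R*S² (s(R, S) = (R*S)*S + S = R*S² + S = S + R*S²)
(k(12, 21) + Y(17))*s(21, Z(-5)) = (12*21 + 17)*((-⅓ - 4*(-5))*(1 + 21*(-⅓ - 4*(-5)))) = (252 + 17)*((-⅓ + 20)*(1 + 21*(-⅓ + 20))) = 269*(59*(1 + 21*(59/3))/3) = 269*(59*(1 + 413)/3) = 269*((59/3)*414) = 269*8142 = 2190198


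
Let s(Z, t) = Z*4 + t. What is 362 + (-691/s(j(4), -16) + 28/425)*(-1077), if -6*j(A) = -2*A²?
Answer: 950843029/6800 ≈ 1.3983e+5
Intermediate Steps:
j(A) = A²/3 (j(A) = -(-1)*A²/3 = A²/3)
s(Z, t) = t + 4*Z (s(Z, t) = 4*Z + t = t + 4*Z)
362 + (-691/s(j(4), -16) + 28/425)*(-1077) = 362 + (-691/(-16 + 4*((⅓)*4²)) + 28/425)*(-1077) = 362 + (-691/(-16 + 4*((⅓)*16)) + 28*(1/425))*(-1077) = 362 + (-691/(-16 + 4*(16/3)) + 28/425)*(-1077) = 362 + (-691/(-16 + 64/3) + 28/425)*(-1077) = 362 + (-691/16/3 + 28/425)*(-1077) = 362 + (-691*3/16 + 28/425)*(-1077) = 362 + (-2073/16 + 28/425)*(-1077) = 362 - 880577/6800*(-1077) = 362 + 948381429/6800 = 950843029/6800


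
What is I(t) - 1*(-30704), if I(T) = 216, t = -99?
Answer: 30920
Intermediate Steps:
I(t) - 1*(-30704) = 216 - 1*(-30704) = 216 + 30704 = 30920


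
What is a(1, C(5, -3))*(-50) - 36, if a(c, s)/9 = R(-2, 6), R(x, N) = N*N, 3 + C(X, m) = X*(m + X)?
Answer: -16236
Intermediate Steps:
C(X, m) = -3 + X*(X + m) (C(X, m) = -3 + X*(m + X) = -3 + X*(X + m))
R(x, N) = N**2
a(c, s) = 324 (a(c, s) = 9*6**2 = 9*36 = 324)
a(1, C(5, -3))*(-50) - 36 = 324*(-50) - 36 = -16200 - 36 = -16236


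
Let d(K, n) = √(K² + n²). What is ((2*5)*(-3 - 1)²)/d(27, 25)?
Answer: 80*√1354/677 ≈ 4.3482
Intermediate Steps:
((2*5)*(-3 - 1)²)/d(27, 25) = ((2*5)*(-3 - 1)²)/(√(27² + 25²)) = (10*(-4)²)/(√(729 + 625)) = (10*16)/(√1354) = 160*(√1354/1354) = 80*√1354/677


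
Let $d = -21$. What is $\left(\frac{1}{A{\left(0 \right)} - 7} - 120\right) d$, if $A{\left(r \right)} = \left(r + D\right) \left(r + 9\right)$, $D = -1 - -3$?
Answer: $\frac{27699}{11} \approx 2518.1$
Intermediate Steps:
$D = 2$ ($D = -1 + 3 = 2$)
$A{\left(r \right)} = \left(2 + r\right) \left(9 + r\right)$ ($A{\left(r \right)} = \left(r + 2\right) \left(r + 9\right) = \left(2 + r\right) \left(9 + r\right)$)
$\left(\frac{1}{A{\left(0 \right)} - 7} - 120\right) d = \left(\frac{1}{\left(18 + 0^{2} + 11 \cdot 0\right) - 7} - 120\right) \left(-21\right) = \left(\frac{1}{\left(18 + 0 + 0\right) - 7} - 120\right) \left(-21\right) = \left(\frac{1}{18 - 7} - 120\right) \left(-21\right) = \left(\frac{1}{11} - 120\right) \left(-21\right) = \left(- \frac{1319}{11}\right) \left(-21\right) = \frac{27699}{11}$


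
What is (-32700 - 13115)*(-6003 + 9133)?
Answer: -143400950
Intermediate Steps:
(-32700 - 13115)*(-6003 + 9133) = -45815*3130 = -143400950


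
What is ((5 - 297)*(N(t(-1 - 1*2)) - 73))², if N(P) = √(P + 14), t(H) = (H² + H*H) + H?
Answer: 456844512 - 12448544*√29 ≈ 3.8981e+8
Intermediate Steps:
t(H) = H + 2*H² (t(H) = (H² + H²) + H = 2*H² + H = H + 2*H²)
N(P) = √(14 + P)
((5 - 297)*(N(t(-1 - 1*2)) - 73))² = ((5 - 297)*(√(14 + (-1 - 1*2)*(1 + 2*(-1 - 1*2))) - 73))² = (-292*(√(14 + (-1 - 2)*(1 + 2*(-1 - 2))) - 73))² = (-292*(√(14 - 3*(1 + 2*(-3))) - 73))² = (-292*(√(14 - 3*(1 - 6)) - 73))² = (-292*(√(14 - 3*(-5)) - 73))² = (-292*(√(14 + 15) - 73))² = (-292*(√29 - 73))² = (-292*(-73 + √29))² = (21316 - 292*√29)²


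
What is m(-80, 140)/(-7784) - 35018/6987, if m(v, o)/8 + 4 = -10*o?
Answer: -24262766/6798351 ≈ -3.5689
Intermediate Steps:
m(v, o) = -32 - 80*o (m(v, o) = -32 + 8*(-10*o) = -32 - 80*o)
m(-80, 140)/(-7784) - 35018/6987 = (-32 - 80*140)/(-7784) - 35018/6987 = (-32 - 11200)*(-1/7784) - 35018*1/6987 = -11232*(-1/7784) - 35018/6987 = 1404/973 - 35018/6987 = -24262766/6798351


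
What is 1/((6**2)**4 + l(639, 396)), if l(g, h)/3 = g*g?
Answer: 1/2904579 ≈ 3.4428e-7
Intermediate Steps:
l(g, h) = 3*g**2 (l(g, h) = 3*(g*g) = 3*g**2)
1/((6**2)**4 + l(639, 396)) = 1/((6**2)**4 + 3*639**2) = 1/(36**4 + 3*408321) = 1/(1679616 + 1224963) = 1/2904579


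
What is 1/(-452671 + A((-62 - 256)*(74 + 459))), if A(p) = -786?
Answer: -1/453457 ≈ -2.2053e-6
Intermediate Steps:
1/(-452671 + A((-62 - 256)*(74 + 459))) = 1/(-452671 - 786) = 1/(-453457) = -1/453457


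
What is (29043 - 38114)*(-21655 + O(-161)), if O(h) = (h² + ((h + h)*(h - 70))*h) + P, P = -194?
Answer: 108592841530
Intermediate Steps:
O(h) = -194 + h² + 2*h²*(-70 + h) (O(h) = (h² + ((h + h)*(h - 70))*h) - 194 = (h² + ((2*h)*(-70 + h))*h) - 194 = (h² + (2*h*(-70 + h))*h) - 194 = (h² + 2*h²*(-70 + h)) - 194 = -194 + h² + 2*h²*(-70 + h))
(29043 - 38114)*(-21655 + O(-161)) = (29043 - 38114)*(-21655 + (-194 - 139*(-161)² + 2*(-161)³)) = -9071*(-21655 + (-194 - 139*25921 + 2*(-4173281))) = -9071*(-21655 + (-194 - 3603019 - 8346562)) = -9071*(-21655 - 11949775) = -9071*(-11971430) = 108592841530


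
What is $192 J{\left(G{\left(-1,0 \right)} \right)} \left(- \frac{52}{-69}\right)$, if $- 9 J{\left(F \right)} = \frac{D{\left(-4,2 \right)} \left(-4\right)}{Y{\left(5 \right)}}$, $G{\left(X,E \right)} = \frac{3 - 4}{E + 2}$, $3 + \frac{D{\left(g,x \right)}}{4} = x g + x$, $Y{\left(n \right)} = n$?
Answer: $- \frac{53248}{115} \approx -463.03$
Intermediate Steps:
$D{\left(g,x \right)} = -12 + 4 x + 4 g x$ ($D{\left(g,x \right)} = -12 + 4 \left(x g + x\right) = -12 + 4 \left(g x + x\right) = -12 + 4 \left(x + g x\right) = -12 + \left(4 x + 4 g x\right) = -12 + 4 x + 4 g x$)
$G{\left(X,E \right)} = - \frac{1}{2 + E}$
$J{\left(F \right)} = - \frac{16}{5}$ ($J{\left(F \right)} = - \frac{\left(-12 + 4 \cdot 2 + 4 \left(-4\right) 2\right) \left(-4\right) \frac{1}{5}}{9} = - \frac{\left(-12 + 8 - 32\right) \left(-4\right) \frac{1}{5}}{9} = - \frac{\left(-36\right) \left(-4\right) \frac{1}{5}}{9} = - \frac{144 \cdot \frac{1}{5}}{9} = \left(- \frac{1}{9}\right) \frac{144}{5} = - \frac{16}{5}$)
$192 J{\left(G{\left(-1,0 \right)} \right)} \left(- \frac{52}{-69}\right) = 192 \left(- \frac{16}{5}\right) \left(- \frac{52}{-69}\right) = - \frac{3072 \left(\left(-52\right) \left(- \frac{1}{69}\right)\right)}{5} = \left(- \frac{3072}{5}\right) \frac{52}{69} = - \frac{53248}{115}$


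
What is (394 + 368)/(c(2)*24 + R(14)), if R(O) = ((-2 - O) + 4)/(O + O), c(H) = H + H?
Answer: 1778/223 ≈ 7.9731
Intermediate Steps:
c(H) = 2*H
R(O) = (2 - O)/(2*O) (R(O) = (2 - O)/((2*O)) = (2 - O)*(1/(2*O)) = (2 - O)/(2*O))
(394 + 368)/(c(2)*24 + R(14)) = (394 + 368)/((2*2)*24 + (½)*(2 - 1*14)/14) = 762/(4*24 + (½)*(1/14)*(2 - 14)) = 762/(96 + (½)*(1/14)*(-12)) = 762/(96 - 3/7) = 762/(669/7) = 762*(7/669) = 1778/223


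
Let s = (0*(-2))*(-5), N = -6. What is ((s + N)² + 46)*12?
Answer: 984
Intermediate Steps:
s = 0 (s = 0*(-5) = 0)
((s + N)² + 46)*12 = ((0 - 6)² + 46)*12 = ((-6)² + 46)*12 = (36 + 46)*12 = 82*12 = 984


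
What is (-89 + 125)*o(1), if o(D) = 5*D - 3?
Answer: 72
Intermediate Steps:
o(D) = -3 + 5*D
(-89 + 125)*o(1) = (-89 + 125)*(-3 + 5*1) = 36*(-3 + 5) = 36*2 = 72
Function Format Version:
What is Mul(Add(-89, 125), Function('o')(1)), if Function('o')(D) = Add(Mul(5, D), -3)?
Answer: 72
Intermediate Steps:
Function('o')(D) = Add(-3, Mul(5, D))
Mul(Add(-89, 125), Function('o')(1)) = Mul(Add(-89, 125), Add(-3, Mul(5, 1))) = Mul(36, Add(-3, 5)) = Mul(36, 2) = 72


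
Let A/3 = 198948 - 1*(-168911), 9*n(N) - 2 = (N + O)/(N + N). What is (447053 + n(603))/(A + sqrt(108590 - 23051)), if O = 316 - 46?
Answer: 198329812518097/489588607974780 - 539146283*sqrt(85539)/1468765823924340 ≈ 0.40499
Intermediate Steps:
O = 270
n(N) = 2/9 + (270 + N)/(18*N) (n(N) = 2/9 + ((N + 270)/(N + N))/9 = 2/9 + ((270 + N)/((2*N)))/9 = 2/9 + ((270 + N)*(1/(2*N)))/9 = 2/9 + ((270 + N)/(2*N))/9 = 2/9 + (270 + N)/(18*N))
A = 1103577 (A = 3*(198948 - 1*(-168911)) = 3*(198948 + 168911) = 3*367859 = 1103577)
(447053 + n(603))/(A + sqrt(108590 - 23051)) = (447053 + (5/18 + 15/603))/(1103577 + sqrt(108590 - 23051)) = (447053 + (5/18 + 15*(1/603)))/(1103577 + sqrt(85539)) = (447053 + (5/18 + 5/201))/(1103577 + sqrt(85539)) = (447053 + 365/1206)/(1103577 + sqrt(85539)) = 539146283/(1206*(1103577 + sqrt(85539)))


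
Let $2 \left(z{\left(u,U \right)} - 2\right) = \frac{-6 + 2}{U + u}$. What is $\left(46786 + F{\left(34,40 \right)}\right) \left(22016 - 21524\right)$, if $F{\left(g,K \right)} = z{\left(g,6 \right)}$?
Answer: $\frac{115098357}{5} \approx 2.302 \cdot 10^{7}$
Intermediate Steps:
$z{\left(u,U \right)} = 2 - \frac{2}{U + u}$ ($z{\left(u,U \right)} = 2 + \frac{\left(-6 + 2\right) \frac{1}{U + u}}{2} = 2 + \frac{\left(-4\right) \frac{1}{U + u}}{2} = 2 - \frac{2}{U + u}$)
$F{\left(g,K \right)} = \frac{2 \left(5 + g\right)}{6 + g}$ ($F{\left(g,K \right)} = \frac{2 \left(-1 + 6 + g\right)}{6 + g} = \frac{2 \left(5 + g\right)}{6 + g}$)
$\left(46786 + F{\left(34,40 \right)}\right) \left(22016 - 21524\right) = \left(46786 + \frac{2 \left(5 + 34\right)}{6 + 34}\right) \left(22016 - 21524\right) = \left(46786 + 2 \cdot \frac{1}{40} \cdot 39\right) \left(22016 - 21524\right) = \left(46786 + 2 \cdot \frac{1}{40} \cdot 39\right) 492 = \left(46786 + \frac{39}{20}\right) 492 = \frac{935759}{20} \cdot 492 = \frac{115098357}{5}$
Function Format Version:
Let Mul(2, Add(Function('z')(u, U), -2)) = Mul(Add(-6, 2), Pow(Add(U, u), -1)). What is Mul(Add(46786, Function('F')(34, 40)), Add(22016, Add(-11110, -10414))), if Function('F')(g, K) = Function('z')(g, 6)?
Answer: Rational(115098357, 5) ≈ 2.3020e+7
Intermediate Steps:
Function('z')(u, U) = Add(2, Mul(-2, Pow(Add(U, u), -1))) (Function('z')(u, U) = Add(2, Mul(Rational(1, 2), Mul(Add(-6, 2), Pow(Add(U, u), -1)))) = Add(2, Mul(Rational(1, 2), Mul(-4, Pow(Add(U, u), -1)))) = Add(2, Mul(-2, Pow(Add(U, u), -1))))
Function('F')(g, K) = Mul(2, Pow(Add(6, g), -1), Add(5, g)) (Function('F')(g, K) = Mul(2, Pow(Add(6, g), -1), Add(-1, 6, g)) = Mul(2, Pow(Add(6, g), -1), Add(5, g)))
Mul(Add(46786, Function('F')(34, 40)), Add(22016, Add(-11110, -10414))) = Mul(Add(46786, Mul(2, Pow(Add(6, 34), -1), Add(5, 34))), Add(22016, Add(-11110, -10414))) = Mul(Add(46786, Mul(2, Pow(40, -1), 39)), Add(22016, -21524)) = Mul(Add(46786, Mul(2, Rational(1, 40), 39)), 492) = Mul(Add(46786, Rational(39, 20)), 492) = Mul(Rational(935759, 20), 492) = Rational(115098357, 5)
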